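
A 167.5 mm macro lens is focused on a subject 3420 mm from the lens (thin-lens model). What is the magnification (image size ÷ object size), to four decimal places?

Thin lens: 1/f = 1/dₒ + 1/dᵢ → 1/dᵢ = 1/167.5 − 1/3420 = 0.0056778 mm⁻¹, so dᵢ ≈ 176.1261 mm.
Magnification m = dᵢ/dₒ = 176.1261/3420 ≈ 0.05150.

0.0515×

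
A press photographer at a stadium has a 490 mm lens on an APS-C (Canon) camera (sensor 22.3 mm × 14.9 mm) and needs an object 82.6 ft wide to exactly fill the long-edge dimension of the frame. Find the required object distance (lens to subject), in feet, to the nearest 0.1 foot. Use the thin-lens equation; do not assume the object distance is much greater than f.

W: 82.6 ft × 304.8 mm/ft = 25176.48 mm.
Magnification m = w/W = dᵢ/dₒ; combined with 1/f = 1/dₒ + 1/dᵢ this gives dₒ = f·(1 + W/w).
dₒ = 490 mm × (1 + 25176.5/22.3) = 490 × 1129.9901 ≈ 553695.148 mm = 553695.148/304.8 ft = 1816.59 ft.

1816.6 ft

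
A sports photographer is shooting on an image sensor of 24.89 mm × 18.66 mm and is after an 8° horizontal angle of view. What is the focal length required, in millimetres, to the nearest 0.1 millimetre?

178.0 mm

From α = 2·arctan(w/2f) we get f = w / (2·tan(α/2)).
With w = 24.89 mm and α/2 = 4°, tan(α/2) ≈ 0.06993, so f ≈ 24.89 / 0.13985 ≈ 177.9718 mm.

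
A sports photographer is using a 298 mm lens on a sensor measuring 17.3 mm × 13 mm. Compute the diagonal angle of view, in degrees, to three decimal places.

4.159°

Sensor diagonal = √(17.3² + 13²) = √468.2900 ≈ 21.6400 mm.
Angle of view α = 2·arctan(d/2f) with d = 21.6400 mm and f = 298 mm.
d/2f = 0.03631; arctan(0.03631) ≈ 2.0794°, so α ≈ 4.1588°.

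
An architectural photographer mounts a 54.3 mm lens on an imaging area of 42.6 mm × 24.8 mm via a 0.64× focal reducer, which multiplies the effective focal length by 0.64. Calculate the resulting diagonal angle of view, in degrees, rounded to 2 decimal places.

70.69°

Effective focal length f = 54.3 × 0.64 = 34.752 mm.
Sensor diagonal = √(42.6² + 24.8²) = √2429.8000 ≈ 49.2930 mm.
α = 2·arctan(49.293 / (2 × 34.752)) = 2·arctan(0.70921) ≈ 70.6894°.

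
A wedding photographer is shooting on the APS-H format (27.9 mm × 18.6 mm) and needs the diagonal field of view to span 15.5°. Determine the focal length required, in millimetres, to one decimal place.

123.2 mm

Sensor diagonal = √(27.9² + 18.6²) = √1124.3700 ≈ 33.5316 mm.
From α = 2·arctan(d/2f) we get f = d / (2·tan(α/2)).
With d = 33.5316 mm and α/2 = 7.75°, tan(α/2) ≈ 0.13609, so f ≈ 33.5316 / 0.27219 ≈ 123.1929 mm.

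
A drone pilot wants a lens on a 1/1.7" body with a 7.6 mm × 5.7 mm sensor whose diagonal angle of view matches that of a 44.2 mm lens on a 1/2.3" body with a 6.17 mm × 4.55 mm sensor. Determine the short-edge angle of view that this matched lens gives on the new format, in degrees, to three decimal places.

5.957°

Sensor diagonal = √(6.17² + 4.55²) = √58.7714 ≈ 7.6663 mm.
Sensor diagonal = √(7.6² + 5.7²) = √90.2500 ≈ 9.5000 mm.
Equal diagonal AOV ⇒ f₂ = f₁ · 9.5000/7.6663 = 44.2 × 1.23920 ≈ 54.7725 mm.
Short-edge AOV on the new format = 2·arctan(5.7 / (2 × 54.7725)) = 2·arctan(0.05203) ≈ 5.9572°.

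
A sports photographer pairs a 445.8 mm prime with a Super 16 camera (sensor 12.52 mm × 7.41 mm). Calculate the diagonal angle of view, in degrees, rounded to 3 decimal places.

Sensor diagonal = √(12.52² + 7.41²) = √211.6585 ≈ 14.5485 mm.
Angle of view α = 2·arctan(d/2f) with d = 14.5485 mm and f = 445.8 mm.
d/2f = 0.01632; arctan(0.01632) ≈ 0.9348°, so α ≈ 1.8697°.

1.870°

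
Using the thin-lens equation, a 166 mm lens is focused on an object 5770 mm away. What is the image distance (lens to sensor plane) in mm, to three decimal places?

1/dᵢ = 1/f − 1/dₒ = 1/166 − 1/5770 = 0.0058508 mm⁻¹.
dᵢ = 1/0.0058508 ≈ 170.9172 mm.

170.917 mm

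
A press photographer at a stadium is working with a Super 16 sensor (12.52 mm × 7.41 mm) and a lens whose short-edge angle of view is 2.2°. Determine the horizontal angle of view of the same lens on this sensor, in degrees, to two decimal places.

3.72°

From the short-edge AOV: f = 7.41 / (2·tan(1.1°)) = 7.41 / 0.03840 ≈ 192.9589 mm.
Horizontal AOV = 2·arctan(12.52 / (2 × 192.9589)) = 2·arctan(0.03244) ≈ 3.7163°.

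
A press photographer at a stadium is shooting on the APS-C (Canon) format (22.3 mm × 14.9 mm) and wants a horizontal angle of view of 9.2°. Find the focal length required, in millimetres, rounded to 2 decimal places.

From α = 2·arctan(w/2f) we get f = w / (2·tan(α/2)).
With w = 22.3 mm and α/2 = 4.6°, tan(α/2) ≈ 0.08046, so f ≈ 22.3 / 0.16092 ≈ 138.5815 mm.

138.58 mm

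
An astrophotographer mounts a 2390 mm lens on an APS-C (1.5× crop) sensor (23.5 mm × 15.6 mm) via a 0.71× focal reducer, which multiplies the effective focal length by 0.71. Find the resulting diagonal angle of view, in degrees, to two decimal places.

0.95°

Effective focal length f = 2390 × 0.71 = 1696.9 mm.
Sensor diagonal = √(23.5² + 15.6²) = √795.6100 ≈ 28.2066 mm.
α = 2·arctan(28.207 / (2 × 1696.9)) = 2·arctan(0.00831) ≈ 0.9524°.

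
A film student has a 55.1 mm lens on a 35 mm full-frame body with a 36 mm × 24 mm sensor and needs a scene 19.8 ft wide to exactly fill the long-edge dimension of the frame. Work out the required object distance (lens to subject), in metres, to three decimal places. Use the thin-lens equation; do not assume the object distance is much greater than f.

W: 19.8 ft × 304.8 mm/ft = 6035.04 mm.
Magnification m = w/W = dᵢ/dₒ; combined with 1/f = 1/dₒ + 1/dᵢ this gives dₒ = f·(1 + W/w).
dₒ = 55.1 mm × (1 + 6035.04/36) = 55.1 × 168.6400 ≈ 9292.064 mm = 9.29206 m.

9.292 m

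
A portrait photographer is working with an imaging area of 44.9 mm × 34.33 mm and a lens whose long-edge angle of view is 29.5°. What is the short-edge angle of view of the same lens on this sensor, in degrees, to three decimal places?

22.763°

From the long-edge AOV: f = 44.9 / (2·tan(14.75°)) = 44.9 / 0.52656 ≈ 85.2711 mm.
Short-edge AOV = 2·arctan(34.33 / (2 × 85.2711)) = 2·arctan(0.20130) ≈ 22.7630°.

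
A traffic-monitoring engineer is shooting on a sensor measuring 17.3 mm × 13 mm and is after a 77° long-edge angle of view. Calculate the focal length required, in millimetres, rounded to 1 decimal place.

10.9 mm

From α = 2·arctan(w/2f) we get f = w / (2·tan(α/2)).
With w = 17.3 mm and α/2 = 38.5°, tan(α/2) ≈ 0.79544, so f ≈ 17.3 / 1.59087 ≈ 10.8745 mm.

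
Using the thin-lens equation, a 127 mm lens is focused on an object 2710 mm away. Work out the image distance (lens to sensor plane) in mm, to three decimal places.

1/dᵢ = 1/f − 1/dₒ = 1/127 − 1/2710 = 0.0075050 mm⁻¹.
dᵢ = 1/0.0075050 ≈ 133.2443 mm.

133.244 mm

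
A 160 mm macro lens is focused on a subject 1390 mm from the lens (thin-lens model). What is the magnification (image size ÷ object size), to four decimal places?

0.1301×

Thin lens: 1/f = 1/dₒ + 1/dᵢ → 1/dᵢ = 1/160 − 1/1390 = 0.0055306 mm⁻¹, so dᵢ ≈ 180.8130 mm.
Magnification m = dᵢ/dₒ = 180.8130/1390 ≈ 0.13008.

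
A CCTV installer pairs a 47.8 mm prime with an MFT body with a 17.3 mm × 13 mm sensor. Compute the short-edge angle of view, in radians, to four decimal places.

Angle of view α = 2·arctan(h/2f) with h = 13 mm and f = 47.8 mm.
h/2f = 0.13598; arctan(0.13598) ≈ 0.1352 rad, so α ≈ 0.2703 rad.

0.2703 rad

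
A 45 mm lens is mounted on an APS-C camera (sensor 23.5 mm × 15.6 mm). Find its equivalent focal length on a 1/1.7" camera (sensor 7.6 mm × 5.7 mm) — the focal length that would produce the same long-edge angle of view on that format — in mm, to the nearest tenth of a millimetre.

14.6 mm

Equal angle of view means equal width/f ratio, so f₂ = f₁ · (width₂/width₁) = 45 × 7.6/23.5.
f₂ = 45 × 0.32340 ≈ 14.553 mm.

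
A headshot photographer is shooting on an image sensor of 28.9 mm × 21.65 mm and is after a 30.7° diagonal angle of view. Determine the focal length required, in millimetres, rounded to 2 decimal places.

Sensor diagonal = √(28.9² + 21.65²) = √1303.9325 ≈ 36.1100 mm.
From α = 2·arctan(d/2f) we get f = d / (2·tan(α/2)).
With d = 36.1100 mm and α/2 = 15.35°, tan(α/2) ≈ 0.27451, so f ≈ 36.1100 / 0.54901 ≈ 65.7724 mm.

65.77 mm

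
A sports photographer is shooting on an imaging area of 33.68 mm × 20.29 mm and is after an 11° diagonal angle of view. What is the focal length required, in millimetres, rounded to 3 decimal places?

Sensor diagonal = √(33.68² + 20.29²) = √1546.0265 ≈ 39.3195 mm.
From α = 2·arctan(d/2f) we get f = d / (2·tan(α/2)).
With d = 39.3195 mm and α/2 = 5.5°, tan(α/2) ≈ 0.09629, so f ≈ 39.3195 / 0.19258 ≈ 204.1745 mm.

204.175 mm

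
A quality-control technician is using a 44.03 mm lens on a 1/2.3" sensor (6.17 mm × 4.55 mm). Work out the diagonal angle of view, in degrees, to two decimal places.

Sensor diagonal = √(6.17² + 4.55²) = √58.7714 ≈ 7.6663 mm.
Angle of view α = 2·arctan(d/2f) with d = 7.6663 mm and f = 44.03 mm.
d/2f = 0.08706; arctan(0.08706) ≈ 4.9755°, so α ≈ 9.9509°.

9.95°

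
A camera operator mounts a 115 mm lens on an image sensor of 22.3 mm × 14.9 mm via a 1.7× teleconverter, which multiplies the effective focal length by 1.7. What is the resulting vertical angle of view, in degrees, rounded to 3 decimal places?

4.365°

Effective focal length f = 115 × 1.7 = 195.5 mm.
α = 2·arctan(14.9 / (2 × 195.5)) = 2·arctan(0.03811) ≈ 4.3647°.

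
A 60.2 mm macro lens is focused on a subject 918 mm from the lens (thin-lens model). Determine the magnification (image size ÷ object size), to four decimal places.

Thin lens: 1/f = 1/dₒ + 1/dᵢ → 1/dᵢ = 1/60.2 − 1/918 = 0.0155220 mm⁻¹, so dᵢ ≈ 64.4248 mm.
Magnification m = dᵢ/dₒ = 64.4248/918 ≈ 0.07018.

0.0702×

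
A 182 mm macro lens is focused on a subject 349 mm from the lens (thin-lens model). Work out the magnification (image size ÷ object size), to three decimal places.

Thin lens: 1/f = 1/dₒ + 1/dᵢ → 1/dᵢ = 1/182 − 1/349 = 0.0026292 mm⁻¹, so dᵢ ≈ 380.3473 mm.
Magnification m = dᵢ/dₒ = 380.3473/349 ≈ 1.08982.

1.090×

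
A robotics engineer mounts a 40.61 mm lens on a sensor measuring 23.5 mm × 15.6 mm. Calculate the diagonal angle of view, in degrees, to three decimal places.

Sensor diagonal = √(23.5² + 15.6²) = √795.6100 ≈ 28.2066 mm.
Angle of view α = 2·arctan(d/2f) with d = 28.2066 mm and f = 40.61 mm.
d/2f = 0.34729; arctan(0.34729) ≈ 19.1514°, so α ≈ 38.3028°.

38.303°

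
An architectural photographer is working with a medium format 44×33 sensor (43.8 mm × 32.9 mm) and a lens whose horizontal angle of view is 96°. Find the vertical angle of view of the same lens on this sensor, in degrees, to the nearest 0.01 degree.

From the horizontal AOV: f = 43.8 / (2·tan(48°)) = 43.8 / 2.22123 ≈ 19.7188 mm.
Vertical AOV = 2·arctan(32.9 / (2 × 19.7188)) = 2·arctan(0.83423) ≈ 79.6716°.

79.67°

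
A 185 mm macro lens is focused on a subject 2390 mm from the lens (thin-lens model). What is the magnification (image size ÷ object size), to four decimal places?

Thin lens: 1/f = 1/dₒ + 1/dᵢ → 1/dᵢ = 1/185 − 1/2390 = 0.0049870 mm⁻¹, so dᵢ ≈ 200.5215 mm.
Magnification m = dᵢ/dₒ = 200.5215/2390 ≈ 0.08390.

0.0839×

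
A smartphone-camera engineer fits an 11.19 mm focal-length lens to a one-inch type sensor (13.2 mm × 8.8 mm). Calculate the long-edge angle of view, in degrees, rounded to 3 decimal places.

Angle of view α = 2·arctan(w/2f) with w = 13.2 mm and f = 11.19 mm.
w/2f = 0.58981; arctan(0.58981) ≈ 30.5326°, so α ≈ 61.0653°.

61.065°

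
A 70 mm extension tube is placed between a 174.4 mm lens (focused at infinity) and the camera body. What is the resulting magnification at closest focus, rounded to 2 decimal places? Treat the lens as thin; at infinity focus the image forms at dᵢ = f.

The tube moves the image plane from f to f + e, so dᵢ = 174.4 + 70 = 244.4 mm. Focus is achieved when 1/f = 1/dₒ + 1/dᵢ, giving dₒ = 1/(1/f − 1/(f+e)).
Magnification m = dᵢ/dₒ = (f+e)·(1/f − 1/(f+e)) = e/f = 70/174.4 ≈ 0.4014.

0.40×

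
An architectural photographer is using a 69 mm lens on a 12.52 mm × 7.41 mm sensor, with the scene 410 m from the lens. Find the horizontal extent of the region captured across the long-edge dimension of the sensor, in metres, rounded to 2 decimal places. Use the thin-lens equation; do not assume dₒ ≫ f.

74.38 m

dₒ: 410 m = 410000 mm.
Similar triangles through the lens centre give W/dₒ = w/dᵢ; with 1/f = 1/dₒ + 1/dᵢ this gives W = w·(dₒ − f)/f.
W = 12.52 mm × (410000 − 69) / 69 = 12.52 × 5941.0290 ≈ 74381.683 mm = 74.3817 m.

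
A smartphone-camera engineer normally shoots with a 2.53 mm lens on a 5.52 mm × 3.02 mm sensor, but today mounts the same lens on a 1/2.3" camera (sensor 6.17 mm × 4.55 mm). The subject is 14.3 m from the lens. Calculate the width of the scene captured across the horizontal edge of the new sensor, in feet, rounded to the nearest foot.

114 ft

The focal length stays 2.53 mm; the relevant sensor dimension is now w = 6.17 mm. Object distance dₒ = 14.3 m = 14300 mm.
Thin-lens field width W = w·(dₒ − f)/f = 6.17 × (14300 − 2.53)/2.53 ≈ 34867.743 mm = 34867.743/304.8 ft = 114.395 ft.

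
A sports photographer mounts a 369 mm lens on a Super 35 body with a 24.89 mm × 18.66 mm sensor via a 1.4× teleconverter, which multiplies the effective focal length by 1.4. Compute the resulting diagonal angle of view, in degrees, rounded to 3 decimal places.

3.449°

Effective focal length f = 369 × 1.4 = 516.6 mm.
Sensor diagonal = √(24.89² + 18.66²) = √967.7077 ≈ 31.1080 mm.
α = 2·arctan(31.108 / (2 × 516.6)) = 2·arctan(0.03011) ≈ 3.4491°.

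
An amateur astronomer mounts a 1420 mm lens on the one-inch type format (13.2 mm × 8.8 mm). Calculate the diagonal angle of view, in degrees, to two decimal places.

0.64°

Sensor diagonal = √(13.2² + 8.8²) = √251.6800 ≈ 15.8644 mm.
Angle of view α = 2·arctan(d/2f) with d = 15.8644 mm and f = 1420 mm.
d/2f = 0.00559; arctan(0.00559) ≈ 0.3201°, so α ≈ 0.6401°.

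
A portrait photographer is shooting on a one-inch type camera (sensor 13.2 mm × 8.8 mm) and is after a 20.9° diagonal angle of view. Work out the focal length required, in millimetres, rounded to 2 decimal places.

Sensor diagonal = √(13.2² + 8.8²) = √251.6800 ≈ 15.8644 mm.
From α = 2·arctan(d/2f) we get f = d / (2·tan(α/2)).
With d = 15.8644 mm and α/2 = 10.45°, tan(α/2) ≈ 0.18444, so f ≈ 15.8644 / 0.36887 ≈ 43.0078 mm.

43.01 mm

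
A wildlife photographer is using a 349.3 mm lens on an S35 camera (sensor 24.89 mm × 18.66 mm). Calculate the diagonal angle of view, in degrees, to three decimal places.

Sensor diagonal = √(24.89² + 18.66²) = √967.7077 ≈ 31.1080 mm.
Angle of view α = 2·arctan(d/2f) with d = 31.1080 mm and f = 349.3 mm.
d/2f = 0.04453; arctan(0.04453) ≈ 2.5496°, so α ≈ 5.0993°.

5.099°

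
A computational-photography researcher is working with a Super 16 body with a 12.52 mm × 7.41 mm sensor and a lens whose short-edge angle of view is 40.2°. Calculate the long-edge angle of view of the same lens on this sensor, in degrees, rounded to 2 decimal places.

From the short-edge AOV: f = 7.41 / (2·tan(20.1°)) = 7.41 / 0.73190 ≈ 10.1244 mm.
Long-edge AOV = 2·arctan(12.52 / (2 × 10.1244)) = 2·arctan(0.61831) ≈ 63.4577°.

63.46°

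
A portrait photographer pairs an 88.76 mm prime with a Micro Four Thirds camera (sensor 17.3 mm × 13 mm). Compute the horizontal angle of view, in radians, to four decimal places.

0.1943 rad

Angle of view α = 2·arctan(w/2f) with w = 17.3 mm and f = 88.76 mm.
w/2f = 0.09745; arctan(0.09745) ≈ 0.0971 rad, so α ≈ 0.1943 rad.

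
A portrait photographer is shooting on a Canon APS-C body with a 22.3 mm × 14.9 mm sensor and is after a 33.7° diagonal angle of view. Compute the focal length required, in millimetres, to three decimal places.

Sensor diagonal = √(22.3² + 14.9²) = √719.3000 ≈ 26.8198 mm.
From α = 2·arctan(d/2f) we get f = d / (2·tan(α/2)).
With d = 26.8198 mm and α/2 = 16.85°, tan(α/2) ≈ 0.30287, so f ≈ 26.8198 / 0.60574 ≈ 44.2760 mm.

44.276 mm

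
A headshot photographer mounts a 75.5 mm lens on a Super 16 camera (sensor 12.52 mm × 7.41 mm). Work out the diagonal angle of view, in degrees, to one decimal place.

Sensor diagonal = √(12.52² + 7.41²) = √211.6585 ≈ 14.5485 mm.
Angle of view α = 2·arctan(d/2f) with d = 14.5485 mm and f = 75.5 mm.
d/2f = 0.09635; arctan(0.09635) ≈ 5.5033°, so α ≈ 11.0066°.

11.0°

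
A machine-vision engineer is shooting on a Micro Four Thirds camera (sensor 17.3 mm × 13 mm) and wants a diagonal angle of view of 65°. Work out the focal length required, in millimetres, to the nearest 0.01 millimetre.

Sensor diagonal = √(17.3² + 13²) = √468.2900 ≈ 21.6400 mm.
From α = 2·arctan(d/2f) we get f = d / (2·tan(α/2)).
With d = 21.6400 mm and α/2 = 32.5°, tan(α/2) ≈ 0.63707, so f ≈ 21.6400 / 1.27414 ≈ 16.9840 mm.

16.98 mm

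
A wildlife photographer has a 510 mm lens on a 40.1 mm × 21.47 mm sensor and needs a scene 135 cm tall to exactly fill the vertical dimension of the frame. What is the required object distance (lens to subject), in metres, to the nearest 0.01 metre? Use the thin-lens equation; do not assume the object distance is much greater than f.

W: 135 cm = 1350 mm.
Magnification m = h/W = dᵢ/dₒ; combined with 1/f = 1/dₒ + 1/dᵢ this gives dₒ = f·(1 + W/h).
dₒ = 510 mm × (1 + 1350/21.47) = 510 × 63.8784 ≈ 32578.002 mm = 32.578 m.

32.58 m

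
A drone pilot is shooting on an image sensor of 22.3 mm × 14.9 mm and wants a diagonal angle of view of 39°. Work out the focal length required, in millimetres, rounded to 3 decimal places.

37.868 mm

Sensor diagonal = √(22.3² + 14.9²) = √719.3000 ≈ 26.8198 mm.
From α = 2·arctan(d/2f) we get f = d / (2·tan(α/2)).
With d = 26.8198 mm and α/2 = 19.5°, tan(α/2) ≈ 0.35412, so f ≈ 26.8198 / 0.70824 ≈ 37.8683 mm.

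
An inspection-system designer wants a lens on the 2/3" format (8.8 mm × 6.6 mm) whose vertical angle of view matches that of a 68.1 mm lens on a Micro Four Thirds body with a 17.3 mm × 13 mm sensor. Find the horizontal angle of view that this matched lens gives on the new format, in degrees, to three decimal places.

Equal vertical AOV ⇒ f₂ = f₁ · 6.6/13 = 68.1 × 0.50769 ≈ 34.5738 mm.
Horizontal AOV on the new format = 2·arctan(8.8 / (2 × 34.5738)) = 2·arctan(0.12726) ≈ 14.5054°.

14.505°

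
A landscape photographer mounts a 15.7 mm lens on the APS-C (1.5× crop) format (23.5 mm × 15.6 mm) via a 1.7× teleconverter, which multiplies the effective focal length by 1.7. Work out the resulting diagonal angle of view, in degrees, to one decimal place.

Effective focal length f = 15.7 × 1.7 = 26.69 mm.
Sensor diagonal = √(23.5² + 15.6²) = √795.6100 ≈ 28.2066 mm.
α = 2·arctan(28.207 / (2 × 26.69)) = 2·arctan(0.52841) ≈ 55.7049°.

55.7°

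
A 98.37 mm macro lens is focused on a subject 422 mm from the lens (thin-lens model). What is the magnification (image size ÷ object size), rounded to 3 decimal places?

0.304×

Thin lens: 1/f = 1/dₒ + 1/dᵢ → 1/dᵢ = 1/98.37 − 1/422 = 0.0077960 mm⁻¹, so dᵢ ≈ 128.2704 mm.
Magnification m = dᵢ/dₒ = 128.2704/422 ≈ 0.30396.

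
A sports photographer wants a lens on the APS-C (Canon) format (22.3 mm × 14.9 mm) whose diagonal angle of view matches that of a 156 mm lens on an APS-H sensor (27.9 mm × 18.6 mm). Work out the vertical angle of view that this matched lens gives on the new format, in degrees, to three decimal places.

6.834°

Sensor diagonal = √(27.9² + 18.6²) = √1124.3700 ≈ 33.5316 mm.
Sensor diagonal = √(22.3² + 14.9²) = √719.3000 ≈ 26.8198 mm.
Equal diagonal AOV ⇒ f₂ = f₁ · 26.8198/33.5316 = 156 × 0.79984 ≈ 124.7743 mm.
Vertical AOV on the new format = 2·arctan(14.9 / (2 × 124.7743)) = 2·arctan(0.05971) ≈ 6.8339°.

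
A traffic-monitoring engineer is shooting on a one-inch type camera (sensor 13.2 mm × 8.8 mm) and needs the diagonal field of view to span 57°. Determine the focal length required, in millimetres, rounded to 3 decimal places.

Sensor diagonal = √(13.2² + 8.8²) = √251.6800 ≈ 15.8644 mm.
From α = 2·arctan(d/2f) we get f = d / (2·tan(α/2)).
With d = 15.8644 mm and α/2 = 28.5°, tan(α/2) ≈ 0.54296, so f ≈ 15.8644 / 1.08591 ≈ 14.6093 mm.

14.609 mm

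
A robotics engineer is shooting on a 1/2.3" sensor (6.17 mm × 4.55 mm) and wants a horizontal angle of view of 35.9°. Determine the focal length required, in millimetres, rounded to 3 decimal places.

From α = 2·arctan(w/2f) we get f = w / (2·tan(α/2)).
With w = 6.17 mm and α/2 = 17.95°, tan(α/2) ≈ 0.32396, so f ≈ 6.17 / 0.64791 ≈ 9.5229 mm.

9.523 mm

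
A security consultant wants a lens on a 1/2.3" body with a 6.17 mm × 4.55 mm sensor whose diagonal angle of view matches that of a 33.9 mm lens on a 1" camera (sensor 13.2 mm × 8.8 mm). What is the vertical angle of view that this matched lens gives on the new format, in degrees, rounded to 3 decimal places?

Sensor diagonal = √(13.2² + 8.8²) = √251.6800 ≈ 15.8644 mm.
Sensor diagonal = √(6.17² + 4.55²) = √58.7714 ≈ 7.6663 mm.
Equal diagonal AOV ⇒ f₂ = f₁ · 7.6663/15.8644 = 33.9 × 0.48324 ≈ 16.3817 mm.
Vertical AOV on the new format = 2·arctan(4.55 / (2 × 16.3817)) = 2·arctan(0.13887) ≈ 15.8127°.

15.813°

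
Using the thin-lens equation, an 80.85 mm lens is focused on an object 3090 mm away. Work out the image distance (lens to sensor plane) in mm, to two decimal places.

83.02 mm

1/dᵢ = 1/f − 1/dₒ = 1/80.85 − 1/3090 = 0.0120450 mm⁻¹.
dᵢ = 1/0.0120450 ≈ 83.0223 mm.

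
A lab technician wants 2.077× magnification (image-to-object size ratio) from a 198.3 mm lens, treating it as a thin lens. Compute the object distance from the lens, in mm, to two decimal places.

With m = dᵢ/dₒ and 1/f = 1/dₒ + 1/dᵢ, substituting dᵢ = m·dₒ gives 1/f = (1 + 1/m)/dₒ, hence dₒ = f·(1 + 1/m).
dₒ = 198.3 × (1 + 1/2.077) = 198.3 × 1.48146 ≈ 293.774 mm.

293.77 mm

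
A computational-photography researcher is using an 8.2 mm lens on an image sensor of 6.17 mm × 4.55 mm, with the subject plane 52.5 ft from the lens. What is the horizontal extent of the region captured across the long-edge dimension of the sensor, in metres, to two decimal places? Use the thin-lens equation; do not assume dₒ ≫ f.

12.03 m

dₒ: 52.5 ft × 304.8 mm/ft = 16002.00 mm.
Similar triangles through the lens centre give W/dₒ = w/dᵢ; with 1/f = 1/dₒ + 1/dᵢ this gives W = w·(dₒ − f)/f.
W = 6.17 mm × (16002 − 8.2) / 8.2 = 6.17 × 1950.4634 ≈ 12034.359 mm = 12.0344 m.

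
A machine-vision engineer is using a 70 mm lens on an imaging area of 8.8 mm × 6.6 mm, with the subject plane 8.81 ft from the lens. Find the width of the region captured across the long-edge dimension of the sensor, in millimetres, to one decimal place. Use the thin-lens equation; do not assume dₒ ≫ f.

328.8 mm

dₒ: 8.81 ft × 304.8 mm/ft = 2685.29 mm.
Similar triangles through the lens centre give W/dₒ = w/dᵢ; with 1/f = 1/dₒ + 1/dᵢ this gives W = w·(dₒ − f)/f.
W = 8.8 mm × (2685.29 − 70) / 70 = 8.8 × 37.3613 ≈ 328.779 mm.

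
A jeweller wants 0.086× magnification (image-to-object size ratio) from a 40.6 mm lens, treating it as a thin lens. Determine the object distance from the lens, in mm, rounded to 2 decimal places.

512.69 mm

With m = dᵢ/dₒ and 1/f = 1/dₒ + 1/dᵢ, substituting dᵢ = m·dₒ gives 1/f = (1 + 1/m)/dₒ, hence dₒ = f·(1 + 1/m).
dₒ = 40.6 × (1 + 1/0.086) = 40.6 × 12.62791 ≈ 512.693 mm.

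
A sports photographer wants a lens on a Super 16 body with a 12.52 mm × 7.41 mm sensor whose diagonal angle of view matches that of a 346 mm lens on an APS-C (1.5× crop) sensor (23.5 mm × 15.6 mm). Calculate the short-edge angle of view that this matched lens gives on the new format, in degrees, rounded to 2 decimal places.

Sensor diagonal = √(23.5² + 15.6²) = √795.6100 ≈ 28.2066 mm.
Sensor diagonal = √(12.52² + 7.41²) = √211.6585 ≈ 14.5485 mm.
Equal diagonal AOV ⇒ f₂ = f₁ · 14.5485/28.2066 = 346 × 0.51578 ≈ 178.4612 mm.
Short-edge AOV on the new format = 2·arctan(7.41 / (2 × 178.4612)) = 2·arctan(0.02076) ≈ 2.3787°.

2.38°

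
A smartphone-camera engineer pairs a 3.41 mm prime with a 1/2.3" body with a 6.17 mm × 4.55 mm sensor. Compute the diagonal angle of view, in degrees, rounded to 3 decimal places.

96.687°

Sensor diagonal = √(6.17² + 4.55²) = √58.7714 ≈ 7.6663 mm.
Angle of view α = 2·arctan(d/2f) with d = 7.6663 mm and f = 3.41 mm.
d/2f = 1.12408; arctan(1.12408) ≈ 48.3433°, so α ≈ 96.6866°.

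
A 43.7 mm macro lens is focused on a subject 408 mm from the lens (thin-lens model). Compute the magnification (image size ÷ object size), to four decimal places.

Thin lens: 1/f = 1/dₒ + 1/dᵢ → 1/dᵢ = 1/43.7 − 1/408 = 0.0204323 mm⁻¹, so dᵢ ≈ 48.9421 mm.
Magnification m = dᵢ/dₒ = 48.9421/408 ≈ 0.11996.

0.1200×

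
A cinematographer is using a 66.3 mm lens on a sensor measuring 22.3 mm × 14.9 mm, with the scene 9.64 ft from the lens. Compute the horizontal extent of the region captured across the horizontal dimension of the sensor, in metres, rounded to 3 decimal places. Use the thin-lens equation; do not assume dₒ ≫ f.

0.966 m

dₒ: 9.64 ft × 304.8 mm/ft = 2938.27 mm.
Similar triangles through the lens centre give W/dₒ = w/dᵢ; with 1/f = 1/dₒ + 1/dᵢ this gives W = w·(dₒ − f)/f.
W = 22.3 mm × (2938.27 − 66.3) / 66.3 = 22.3 × 43.3178 ≈ 965.988 mm = 0.965988 m.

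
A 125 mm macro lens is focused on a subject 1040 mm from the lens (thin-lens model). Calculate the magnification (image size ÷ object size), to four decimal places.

Thin lens: 1/f = 1/dₒ + 1/dᵢ → 1/dᵢ = 1/125 − 1/1040 = 0.0070385 mm⁻¹, so dᵢ ≈ 142.0765 mm.
Magnification m = dᵢ/dₒ = 142.0765/1040 ≈ 0.13661.

0.1366×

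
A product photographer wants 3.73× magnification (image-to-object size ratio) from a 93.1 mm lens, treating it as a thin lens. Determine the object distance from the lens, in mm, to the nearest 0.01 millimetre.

With m = dᵢ/dₒ and 1/f = 1/dₒ + 1/dᵢ, substituting dᵢ = m·dₒ gives 1/f = (1 + 1/m)/dₒ, hence dₒ = f·(1 + 1/m).
dₒ = 93.1 × (1 + 1/3.73) = 93.1 × 1.26810 ≈ 118.060 mm.

118.06 mm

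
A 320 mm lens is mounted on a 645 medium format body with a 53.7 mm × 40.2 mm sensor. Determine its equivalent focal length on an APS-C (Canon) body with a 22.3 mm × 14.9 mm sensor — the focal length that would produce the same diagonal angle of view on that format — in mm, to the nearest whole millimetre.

Sensor diagonal = √(53.7² + 40.2²) = √4499.7300 ≈ 67.0800 mm.
Sensor diagonal = √(22.3² + 14.9²) = √719.3000 ≈ 26.8198 mm.
Equal angle of view means equal diagonal/f ratio, so f₂ = f₁ · (diagonal₂/diagonal₁) = 320 × 26.8198/67.0800.
f₂ = 320 × 0.39982 ≈ 127.942 mm.

128 mm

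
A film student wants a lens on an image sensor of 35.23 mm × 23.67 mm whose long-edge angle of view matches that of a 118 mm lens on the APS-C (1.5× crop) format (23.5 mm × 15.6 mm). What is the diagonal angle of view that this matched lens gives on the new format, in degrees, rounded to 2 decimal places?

Equal long-edge AOV ⇒ f₂ = f₁ · 35.23/23.5 = 118 × 1.49915 ≈ 176.8996 mm.
Sensor diagonal = √(35.23² + 23.67²) = √1801.4218 ≈ 42.4432 mm.
Diagonal AOV on the new format = 2·arctan(42.4432 / (2 × 176.8996)) = 2·arctan(0.11996) ≈ 13.6815°.

13.68°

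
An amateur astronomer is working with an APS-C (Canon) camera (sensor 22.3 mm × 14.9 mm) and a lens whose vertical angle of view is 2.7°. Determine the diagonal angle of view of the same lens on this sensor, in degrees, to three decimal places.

From the vertical AOV: f = 14.9 / (2·tan(1.35°)) = 14.9 / 0.04713 ≈ 316.1293 mm.
Sensor diagonal = √(22.3² + 14.9²) = √719.3000 ≈ 26.8198 mm.
Diagonal AOV = 2·arctan(26.8198 / (2 × 316.1293)) = 2·arctan(0.04242) ≈ 4.8579°.

4.858°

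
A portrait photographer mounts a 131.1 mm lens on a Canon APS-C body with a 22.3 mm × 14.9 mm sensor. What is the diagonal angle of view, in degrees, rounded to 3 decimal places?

Sensor diagonal = √(22.3² + 14.9²) = √719.3000 ≈ 26.8198 mm.
Angle of view α = 2·arctan(d/2f) with d = 26.8198 mm and f = 131.1 mm.
d/2f = 0.10229; arctan(0.10229) ≈ 5.8403°, so α ≈ 11.6807°.

11.681°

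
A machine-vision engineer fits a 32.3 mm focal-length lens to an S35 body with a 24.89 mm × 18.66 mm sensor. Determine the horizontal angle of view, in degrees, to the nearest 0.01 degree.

Angle of view α = 2·arctan(w/2f) with w = 24.89 mm and f = 32.3 mm.
w/2f = 0.38529; arctan(0.38529) ≈ 21.0714°, so α ≈ 42.1428°.

42.14°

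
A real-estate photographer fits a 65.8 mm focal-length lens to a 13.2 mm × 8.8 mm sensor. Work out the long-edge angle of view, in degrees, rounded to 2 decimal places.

Angle of view α = 2·arctan(w/2f) with w = 13.2 mm and f = 65.8 mm.
w/2f = 0.10030; arctan(0.10030) ≈ 5.7278°, so α ≈ 11.4557°.

11.46°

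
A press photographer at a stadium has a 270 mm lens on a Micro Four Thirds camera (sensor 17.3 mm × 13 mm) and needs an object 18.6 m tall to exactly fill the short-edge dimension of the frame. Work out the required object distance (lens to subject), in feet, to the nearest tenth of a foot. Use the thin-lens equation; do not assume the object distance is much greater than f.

1268.3 ft

W: 18.6 m = 18600 mm.
Magnification m = h/W = dᵢ/dₒ; combined with 1/f = 1/dₒ + 1/dᵢ this gives dₒ = f·(1 + W/h).
dₒ = 270 mm × (1 + 18600/13) = 270 × 1431.7692 ≈ 386577.692 mm = 386577.692/304.8 ft = 1268.3 ft.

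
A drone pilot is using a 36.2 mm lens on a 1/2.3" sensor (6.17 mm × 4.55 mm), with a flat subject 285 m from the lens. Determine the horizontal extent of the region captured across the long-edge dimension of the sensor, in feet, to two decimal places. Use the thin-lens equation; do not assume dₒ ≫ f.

dₒ: 285 m = 285000 mm.
Similar triangles through the lens centre give W/dₒ = w/dᵢ; with 1/f = 1/dₒ + 1/dᵢ this gives W = w·(dₒ − f)/f.
W = 6.17 mm × (285000 − 36.2) / 36.2 = 6.17 × 7871.9282 ≈ 48569.797 mm = 48569.797/304.8 ft = 159.35 ft.

159.35 ft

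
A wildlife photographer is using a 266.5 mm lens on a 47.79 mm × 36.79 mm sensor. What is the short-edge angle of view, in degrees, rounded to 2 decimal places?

7.90°

Angle of view α = 2·arctan(h/2f) with h = 36.79 mm and f = 266.5 mm.
h/2f = 0.06902; arctan(0.06902) ≈ 3.9485°, so α ≈ 7.8971°.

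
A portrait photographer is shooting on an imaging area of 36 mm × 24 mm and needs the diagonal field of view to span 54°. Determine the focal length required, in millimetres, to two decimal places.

Sensor diagonal = √(36² + 24²) = √1872.0000 ≈ 43.2666 mm.
From α = 2·arctan(d/2f) we get f = d / (2·tan(α/2)).
With d = 43.2666 mm and α/2 = 27°, tan(α/2) ≈ 0.50953, so f ≈ 43.2666 / 1.01905 ≈ 42.4578 mm.

42.46 mm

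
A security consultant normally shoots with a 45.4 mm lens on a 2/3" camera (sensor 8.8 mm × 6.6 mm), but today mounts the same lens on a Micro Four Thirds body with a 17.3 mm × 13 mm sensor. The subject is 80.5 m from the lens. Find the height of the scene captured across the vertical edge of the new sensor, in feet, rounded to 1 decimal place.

75.6 ft

The focal length stays 45.4 mm; the relevant sensor dimension is now h = 13 mm. Object distance dₒ = 80.5 m = 80500 mm.
Thin-lens field height W = h·(dₒ − f)/f = 13 × (80500 − 45.4)/45.4 ≈ 23037.661 mm = 23037.661/304.8 ft = 75.5829 ft.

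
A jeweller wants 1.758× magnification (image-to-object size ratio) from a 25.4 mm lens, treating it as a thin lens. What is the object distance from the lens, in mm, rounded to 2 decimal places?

39.85 mm

With m = dᵢ/dₒ and 1/f = 1/dₒ + 1/dᵢ, substituting dᵢ = m·dₒ gives 1/f = (1 + 1/m)/dₒ, hence dₒ = f·(1 + 1/m).
dₒ = 25.4 × (1 + 1/1.758) = 25.4 × 1.56883 ≈ 39.848 mm.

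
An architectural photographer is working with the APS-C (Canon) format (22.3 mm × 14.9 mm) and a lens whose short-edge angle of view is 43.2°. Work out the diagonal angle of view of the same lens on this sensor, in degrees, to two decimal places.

70.95°

From the short-edge AOV: f = 14.9 / (2·tan(21.6°)) = 14.9 / 0.79186 ≈ 18.8166 mm.
Sensor diagonal = √(22.3² + 14.9²) = √719.3000 ≈ 26.8198 mm.
Diagonal AOV = 2·arctan(26.8198 / (2 × 18.8166)) = 2·arctan(0.71266) ≈ 70.9522°.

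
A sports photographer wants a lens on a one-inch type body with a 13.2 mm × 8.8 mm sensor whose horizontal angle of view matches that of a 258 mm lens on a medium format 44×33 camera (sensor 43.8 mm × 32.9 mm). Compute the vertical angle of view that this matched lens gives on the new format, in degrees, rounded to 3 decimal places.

Equal horizontal AOV ⇒ f₂ = f₁ · 13.2/43.8 = 258 × 0.30137 ≈ 77.7534 mm.
Vertical AOV on the new format = 2·arctan(8.8 / (2 × 77.7534)) = 2·arctan(0.05659) ≈ 6.4777°.

6.478°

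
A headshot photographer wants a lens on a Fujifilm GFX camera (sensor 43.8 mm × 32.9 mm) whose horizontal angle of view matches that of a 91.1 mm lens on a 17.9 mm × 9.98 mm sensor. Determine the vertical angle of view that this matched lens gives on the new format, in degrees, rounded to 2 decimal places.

8.44°

Equal horizontal AOV ⇒ f₂ = f₁ · 43.8/17.9 = 91.1 × 2.44693 ≈ 222.9151 mm.
Vertical AOV on the new format = 2·arctan(32.9 / (2 × 222.9151)) = 2·arctan(0.07379) ≈ 8.4410°.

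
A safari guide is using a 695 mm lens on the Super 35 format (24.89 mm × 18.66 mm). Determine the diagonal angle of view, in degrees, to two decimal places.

2.56°

Sensor diagonal = √(24.89² + 18.66²) = √967.7077 ≈ 31.1080 mm.
Angle of view α = 2·arctan(d/2f) with d = 31.1080 mm and f = 695 mm.
d/2f = 0.02238; arctan(0.02238) ≈ 1.2821°, so α ≈ 2.5641°.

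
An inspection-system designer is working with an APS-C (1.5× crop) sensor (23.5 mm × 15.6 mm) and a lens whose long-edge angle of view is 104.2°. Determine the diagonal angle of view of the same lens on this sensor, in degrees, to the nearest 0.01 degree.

From the long-edge AOV: f = 23.5 / (2·tan(52.1°)) = 23.5 / 2.56911 ≈ 9.1471 mm.
Sensor diagonal = √(23.5² + 15.6²) = √795.6100 ≈ 28.2066 mm.
Diagonal AOV = 2·arctan(28.2066 / (2 × 9.1471)) = 2·arctan(1.54183) ≈ 114.0666°.

114.07°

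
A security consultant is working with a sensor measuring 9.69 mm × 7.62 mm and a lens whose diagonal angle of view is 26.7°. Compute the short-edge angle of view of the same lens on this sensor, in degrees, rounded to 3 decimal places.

Sensor diagonal = √(9.69² + 7.62²) = √151.9605 ≈ 12.3272 mm.
From the diagonal AOV: f = 12.3272 / (2·tan(13.35°)) = 12.3272 / 0.47462 ≈ 25.9727 mm.
Short-edge AOV = 2·arctan(7.62 / (2 × 25.9727)) = 2·arctan(0.14669) ≈ 16.6907°.

16.691°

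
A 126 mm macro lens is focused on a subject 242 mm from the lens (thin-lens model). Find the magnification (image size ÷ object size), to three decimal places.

Thin lens: 1/f = 1/dₒ + 1/dᵢ → 1/dᵢ = 1/126 − 1/242 = 0.0038043 mm⁻¹, so dᵢ ≈ 262.8621 mm.
Magnification m = dᵢ/dₒ = 262.8621/242 ≈ 1.08621.

1.086×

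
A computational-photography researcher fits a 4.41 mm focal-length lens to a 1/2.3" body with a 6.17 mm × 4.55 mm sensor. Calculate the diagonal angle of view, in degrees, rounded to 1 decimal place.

82.0°

Sensor diagonal = √(6.17² + 4.55²) = √58.7714 ≈ 7.6663 mm.
Angle of view α = 2·arctan(d/2f) with d = 7.6663 mm and f = 4.41 mm.
d/2f = 0.86919; arctan(0.86919) ≈ 40.9968°, so α ≈ 81.9936°.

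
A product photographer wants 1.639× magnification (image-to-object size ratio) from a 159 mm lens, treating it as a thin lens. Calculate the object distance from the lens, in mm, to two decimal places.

256.01 mm

With m = dᵢ/dₒ and 1/f = 1/dₒ + 1/dᵢ, substituting dᵢ = m·dₒ gives 1/f = (1 + 1/m)/dₒ, hence dₒ = f·(1 + 1/m).
dₒ = 159 × (1 + 1/1.639) = 159 × 1.61013 ≈ 256.010 mm.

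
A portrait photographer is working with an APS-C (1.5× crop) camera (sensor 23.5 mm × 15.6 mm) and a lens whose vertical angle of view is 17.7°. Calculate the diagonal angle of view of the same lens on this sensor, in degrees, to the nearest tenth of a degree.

From the vertical AOV: f = 15.6 / (2·tan(8.85°)) = 15.6 / 0.31140 ≈ 50.0957 mm.
Sensor diagonal = √(23.5² + 15.6²) = √795.6100 ≈ 28.2066 mm.
Diagonal AOV = 2·arctan(28.2066 / (2 × 50.0957)) = 2·arctan(0.28153) ≈ 31.4466°.

31.4°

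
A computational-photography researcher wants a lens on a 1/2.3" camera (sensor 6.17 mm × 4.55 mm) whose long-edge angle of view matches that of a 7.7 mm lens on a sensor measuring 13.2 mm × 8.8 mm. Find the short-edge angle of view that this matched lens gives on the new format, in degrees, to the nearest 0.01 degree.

Equal long-edge AOV ⇒ f₂ = f₁ · 6.17/13.2 = 7.7 × 0.46742 ≈ 3.5992 mm.
Short-edge AOV on the new format = 2·arctan(4.55 / (2 × 3.5992)) = 2·arctan(0.63209) ≈ 64.5932°.

64.59°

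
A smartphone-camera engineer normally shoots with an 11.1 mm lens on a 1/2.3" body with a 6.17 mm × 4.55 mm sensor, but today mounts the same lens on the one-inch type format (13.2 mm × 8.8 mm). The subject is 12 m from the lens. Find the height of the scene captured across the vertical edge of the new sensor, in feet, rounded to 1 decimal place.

31.2 ft

The focal length stays 11.1 mm; the relevant sensor dimension is now h = 8.8 mm. Object distance dₒ = 12 m = 12000 mm.
Thin-lens field height W = h·(dₒ − f)/f = 8.8 × (12000 − 11.1)/11.1 ≈ 9504.714 mm = 9504.714/304.8 ft = 31.1834 ft.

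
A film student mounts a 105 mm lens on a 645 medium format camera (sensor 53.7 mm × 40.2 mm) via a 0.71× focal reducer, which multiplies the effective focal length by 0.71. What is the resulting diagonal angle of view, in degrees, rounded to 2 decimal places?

48.45°

Effective focal length f = 105 × 0.71 = 74.55 mm.
Sensor diagonal = √(53.7² + 40.2²) = √4499.7300 ≈ 67.0800 mm.
α = 2·arctan(67.080 / (2 × 74.55)) = 2·arctan(0.44990) ≈ 48.4459°.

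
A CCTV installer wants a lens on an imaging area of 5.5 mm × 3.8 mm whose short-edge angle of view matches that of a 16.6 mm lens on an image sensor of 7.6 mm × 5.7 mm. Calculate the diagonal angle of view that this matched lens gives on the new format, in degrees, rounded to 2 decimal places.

33.61°

Equal short-edge AOV ⇒ f₂ = f₁ · 3.8/5.7 = 16.6 × 0.66667 ≈ 11.0667 mm.
Sensor diagonal = √(5.5² + 3.8²) = √44.6900 ≈ 6.6851 mm.
Diagonal AOV on the new format = 2·arctan(6.6851 / (2 × 11.0667)) = 2·arctan(0.30204) ≈ 33.6124°.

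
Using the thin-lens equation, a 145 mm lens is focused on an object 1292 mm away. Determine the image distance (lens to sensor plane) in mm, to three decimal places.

1/dᵢ = 1/f − 1/dₒ = 1/145 − 1/1292 = 0.0061226 mm⁻¹.
dᵢ = 1/0.0061226 ≈ 163.3304 mm.

163.330 mm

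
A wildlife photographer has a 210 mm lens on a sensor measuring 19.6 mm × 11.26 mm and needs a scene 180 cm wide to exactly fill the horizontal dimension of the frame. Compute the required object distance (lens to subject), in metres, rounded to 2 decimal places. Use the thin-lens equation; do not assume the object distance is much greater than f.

W: 180 cm = 1800 mm.
Magnification m = w/W = dᵢ/dₒ; combined with 1/f = 1/dₒ + 1/dᵢ this gives dₒ = f·(1 + W/w).
dₒ = 210 mm × (1 + 1800/19.6) = 210 × 92.8367 ≈ 19495.714 mm = 19.4957 m.

19.50 m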